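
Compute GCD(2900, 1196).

4

Euclid: 2900 = 2·1196 + 508; 1196 = 2·508 + 180; 508 = 2·180 + 148; 180 = 1·148 + 32; 148 = 4·32 + 20; 32 = 1·20 + 12; 20 = 1·12 + 8; 12 = 1·8 + 4; 8 = 2·4 + 0. Last nonzero remainder: 4.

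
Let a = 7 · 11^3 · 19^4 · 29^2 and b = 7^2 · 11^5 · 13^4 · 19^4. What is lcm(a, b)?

24702636891939385379

max exponent per prime: 7^2 · 11^5 · 13^4 · 19^4 · 29^2 = 24702636891939385379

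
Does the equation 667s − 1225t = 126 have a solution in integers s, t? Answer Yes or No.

By Bézout, 667s − 1225t = 126 has integer solutions iff gcd(667, 1225) | 126.
Euclid: 1225 = 1·667 + 558; 667 = 1·558 + 109; 558 = 5·109 + 13; 109 = 8·13 + 5; 13 = 2·5 + 3; 5 = 1·3 + 2; 3 = 1·2 + 1; 2 = 2·1 + 0. gcd = 1; 126 mod 1 = 0. Yes.

Yes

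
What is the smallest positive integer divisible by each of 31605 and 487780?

31605 = 3 · 5 · 7² · 43; 487780 = 2² · 5 · 29³
max exponents: 2² · 3 · 5 · 7² · 29³ · 43 = 3083257380

3083257380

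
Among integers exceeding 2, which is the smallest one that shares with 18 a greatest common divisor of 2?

18 = 2·9. Any a with gcd(a, 18) = 2 is a multiple of 2, say 2s, with s coprime to 9.
Need s > 2/2, so s ≥ 2. First s ≥ 2 with gcd(s, 9) = 1 is s = 2. Thus a = 2·2 = 4.

4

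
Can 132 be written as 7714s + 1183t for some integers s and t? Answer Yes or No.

By Bézout, 7714s + 1183t = 132 has integer solutions iff gcd(7714, 1183) | 132.
Euclid: 7714 = 6·1183 + 616; 1183 = 1·616 + 567; 616 = 1·567 + 49; 567 = 11·49 + 28; 49 = 1·28 + 21; 28 = 1·21 + 7; 21 = 3·7 + 0. gcd = 7; 132 mod 7 = 6. No.

No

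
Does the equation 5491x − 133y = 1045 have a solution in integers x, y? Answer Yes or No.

Yes

By Bézout, 5491x − 133y = 1045 has integer solutions iff gcd(5491, 133) | 1045.
Euclid: 5491 = 41·133 + 38; 133 = 3·38 + 19; 38 = 2·19 + 0. gcd = 19; 1045 mod 19 = 0. Yes.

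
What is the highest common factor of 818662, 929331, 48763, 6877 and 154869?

13

gcd(818662, 929331): 929331 = 1·818662 + 110669; 818662 = 7·110669 + 43979; 110669 = 2·43979 + 22711; 43979 = 1·22711 + 21268; 22711 = 1·21268 + 1443; 21268 = 14·1443 + 1066; 1443 = 1·1066 + 377; 1066 = 2·377 + 312; 377 = 1·312 + 65; 312 = 4·65 + 52; 65 = 1·52 + 13; 52 = 4·13 + 0 → 13
gcd(13, 48763): 48763 = 3751·13 + 0 → 13
gcd(13, 6877): 6877 = 529·13 + 0 → 13
gcd(13, 154869): 154869 = 11913·13 + 0 → 13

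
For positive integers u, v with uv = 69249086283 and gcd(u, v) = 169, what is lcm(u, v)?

gcd·lcm = product, so lcm = 69249086283/169 = 409757907.

409757907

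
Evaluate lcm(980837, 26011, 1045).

980837 = 11 · 13 · 19³; 26011 = 19 · 37²; 1045 = 5 · 11 · 19
lcm takes max exponent of each prime: 5 · 11 · 13 · 19³ · 37² = 6713829265

6713829265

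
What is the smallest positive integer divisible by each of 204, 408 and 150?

10200

204 = 2² · 3 · 17; 408 = 2³ · 3 · 17; 150 = 2 · 3 · 5²
lcm takes max exponent of each prime: 2³ · 3 · 5² · 17 = 10200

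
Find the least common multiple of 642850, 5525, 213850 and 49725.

lcm(642850, 5525) = 642850·5525/gcd = 3551746250/325 = 10928450
lcm(10928450, 213850) = 10928450·213850/gcd = 2337049032500/650 = 3595460050
lcm(3595460050, 49725) = 3595460050·49725/gcd = 178784250986250/5525 = 32359140450

32359140450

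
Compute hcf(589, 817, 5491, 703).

gcd(589, 817): 817 = 1·589 + 228; 589 = 2·228 + 133; 228 = 1·133 + 95; 133 = 1·95 + 38; 95 = 2·38 + 19; 38 = 2·19 + 0 → 19
gcd(19, 5491): 5491 = 289·19 + 0 → 19
gcd(19, 703): 703 = 37·19 + 0 → 19

19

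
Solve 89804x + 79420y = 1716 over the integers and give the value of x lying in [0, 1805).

69

Reduce mod 79420: 89804x ≡ 1716 (mod 79420). With g = gcd(89804, 79420) = 44 dividing 1716, divide through: 2041x ≡ 39 (mod 1805).
Since gcd(2041, 1805) = 1, x ≡ 39·(2041)⁻¹ ≡ 69 (mod 1805). Smallest non-negative: 69.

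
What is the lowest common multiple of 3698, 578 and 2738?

1463080418

3698 = 2 · 43²; 578 = 2 · 17²; 2738 = 2 · 37²
lcm takes max exponent of each prime: 2 · 17² · 37² · 43² = 1463080418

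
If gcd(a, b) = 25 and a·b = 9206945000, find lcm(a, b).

gcd·lcm = product, so lcm = 9206945000/25 = 368277800.

368277800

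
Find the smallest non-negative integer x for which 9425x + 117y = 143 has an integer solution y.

4

gcd(9425, 117) = 13 (Euclid: 9425 = 80·117 + 65; 117 = 1·65 + 52; 65 = 1·52 + 13; 52 = 4·13 + 0), and 13 | 143.
Extended Euclid: 9425·(2) + 117·(-161) = 13. Scale by 11: x₀ = 22.
General solution x = x₀ + 9t; reducing mod 9 gives x = 4 (and y = -321).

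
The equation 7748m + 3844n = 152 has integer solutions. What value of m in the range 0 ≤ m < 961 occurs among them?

451

Euclid: 7748 = 2·3844 + 60; 3844 = 64·60 + 4; 60 = 15·4 + 0 → gcd = 4; 152 = 4·38.
Back-substitution yields 7748·(-64) + 3844·(129) = 4, so one solution is m = -64·38 = -2432, n = 129·38 = 4902.
Solutions in m differ by 3844/4 = 961; the one in [0, 961) is -2432 mod 961 = 451.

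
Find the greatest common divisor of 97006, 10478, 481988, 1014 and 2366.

338

gcd(97006, 10478): 97006 = 9·10478 + 2704; 10478 = 3·2704 + 2366; 2704 = 1·2366 + 338; 2366 = 7·338 + 0 → 338
gcd(338, 481988): 481988 = 1426·338 + 0 → 338
gcd(338, 1014): 1014 = 3·338 + 0 → 338
gcd(338, 2366): 2366 = 7·338 + 0 → 338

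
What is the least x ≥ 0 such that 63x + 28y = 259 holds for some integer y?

1

Euclid: 63 = 2·28 + 7; 28 = 4·7 + 0 → gcd = 7; 259 = 7·37.
Back-substitution yields 63·(1) + 28·(-2) = 7, so one solution is x = 1·37 = 37, y = -2·37 = -74.
Solutions in x differ by 28/7 = 4; the one in [0, 4) is 37 mod 4 = 1.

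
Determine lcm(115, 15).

345

115 = 5 · 23; 15 = 3 · 5
max exponents: 3 · 5 · 23 = 345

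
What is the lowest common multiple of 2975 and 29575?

502775

gcd first: 29575 = 9·2975 + 2800; 2975 = 1·2800 + 175; 2800 = 16·175 + 0 → gcd = 175
lcm = 2975·29575/gcd = 87985625/175 = 502775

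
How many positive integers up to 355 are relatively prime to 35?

35 = 5·7. Inclusion–exclusion on these primes:
355 − ⌊355/5⌋ − ⌊355/7⌋ + ⌊355/35⌋ = 244

244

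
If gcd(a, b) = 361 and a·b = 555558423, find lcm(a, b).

1538943

For any two positive integers, gcd × lcm equals their product. Hence lcm = 555558423 / 361 = 1538943.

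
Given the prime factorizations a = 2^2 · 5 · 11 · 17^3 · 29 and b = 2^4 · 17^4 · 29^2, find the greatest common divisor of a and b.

min exponent per shared prime: 2^2 · 17^3 · 29 = 569908

569908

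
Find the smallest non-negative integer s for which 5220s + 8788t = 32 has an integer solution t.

532

Reduce mod 8788: 5220s ≡ 32 (mod 8788). With g = gcd(5220, 8788) = 4 dividing 32, divide through: 1305s ≡ 8 (mod 2197).
Since gcd(1305, 2197) = 1, s ≡ 8·(1305)⁻¹ ≡ 532 (mod 2197). Smallest non-negative: 532.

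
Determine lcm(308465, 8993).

308465 = 5 · 17 · 19 · 191; 8993 = 17 · 23²
max exponents: 5 · 17 · 19 · 23² · 191 = 163177985

163177985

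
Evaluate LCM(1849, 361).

667489

1849 = 43²; 361 = 19²
max exponents: 19² · 43² = 667489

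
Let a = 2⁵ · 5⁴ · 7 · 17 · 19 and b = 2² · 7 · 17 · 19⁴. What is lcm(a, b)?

max exponent per prime: 2⁵ · 5⁴ · 7 · 17 · 19⁴ = 310163980000

310163980000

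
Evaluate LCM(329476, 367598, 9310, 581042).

5752949135780

329476 = 2² · 7² · 41²; 367598 = 2 · 7² · 11² · 31; 9310 = 2 · 5 · 7² · 19; 581042 = 2 · 7⁴ · 11²
lcm takes max exponent of each prime: 2² · 5 · 7⁴ · 11² · 19 · 31 · 41² = 5752949135780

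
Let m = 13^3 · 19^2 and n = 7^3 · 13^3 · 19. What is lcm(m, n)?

272039131

max exponent per prime: 7^3 · 13^3 · 19^2 = 272039131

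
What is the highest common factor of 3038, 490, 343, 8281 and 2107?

49

gcd(3038, 490): 3038 = 6·490 + 98; 490 = 5·98 + 0 → 98
gcd(98, 343): 343 = 3·98 + 49; 98 = 2·49 + 0 → 49
gcd(49, 8281): 8281 = 169·49 + 0 → 49
gcd(49, 2107): 2107 = 43·49 + 0 → 49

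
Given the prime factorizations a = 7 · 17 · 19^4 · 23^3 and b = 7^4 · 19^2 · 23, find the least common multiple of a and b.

max exponent per prime: 7^4 · 17 · 19^4 · 23^3 = 64720072230919

64720072230919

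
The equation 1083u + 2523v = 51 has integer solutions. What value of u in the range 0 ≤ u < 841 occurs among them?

240

Reduce mod 2523: 1083u ≡ 51 (mod 2523). With g = gcd(1083, 2523) = 3 dividing 51, divide through: 361u ≡ 17 (mod 841).
Since gcd(361, 841) = 1, u ≡ 17·(361)⁻¹ ≡ 240 (mod 841). Smallest non-negative: 240.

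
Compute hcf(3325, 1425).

3325 = 5² · 7 · 19
1425 = 3 · 5² · 19
Common: 5² · 19 = 475

475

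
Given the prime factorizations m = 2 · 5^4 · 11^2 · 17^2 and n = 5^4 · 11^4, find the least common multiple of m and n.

5289061250

max exponent per prime: 2 · 5^4 · 11^4 · 17^2 = 5289061250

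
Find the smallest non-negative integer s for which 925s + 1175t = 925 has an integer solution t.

Reduce mod 1175: 925s ≡ 925 (mod 1175). With g = gcd(925, 1175) = 25 dividing 925, divide through: 37s ≡ 37 (mod 47).
Since gcd(37, 47) = 1, s ≡ 37·(37)⁻¹ ≡ 1 (mod 47). Smallest non-negative: 1.

1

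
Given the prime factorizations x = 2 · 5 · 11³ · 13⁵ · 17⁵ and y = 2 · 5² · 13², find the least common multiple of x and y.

max exponent per prime: 2 · 5² · 11³ · 13⁵ · 17⁵ = 35084026327471550

35084026327471550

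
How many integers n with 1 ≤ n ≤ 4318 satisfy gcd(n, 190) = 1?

Prime factors of 190: 2, 5, 19. Count integers ≤ 4318 divisible by none of them.
By inclusion–exclusion: 4318 − ⌊4318/2⌋ − ⌊4318/5⌋ − ⌊4318/19⌋ + ⌊4318/10⌋ + ⌊4318/38⌋ + ⌊4318/95⌋ − ⌊4318/190⌋ = 1636.

1636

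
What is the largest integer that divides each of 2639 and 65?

Euclid: 2639 = 40·65 + 39; 65 = 1·39 + 26; 39 = 1·26 + 13; 26 = 2·13 + 0. Last nonzero remainder: 13.

13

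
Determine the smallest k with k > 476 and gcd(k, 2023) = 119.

2023 = 119·17. Any k with gcd(k, 2023) = 119 is a multiple of 119, say 119s, with s coprime to 17.
Need s > 476/119, so s ≥ 5. First s ≥ 5 with gcd(s, 17) = 1 is s = 5. Thus k = 119·5 = 595.

595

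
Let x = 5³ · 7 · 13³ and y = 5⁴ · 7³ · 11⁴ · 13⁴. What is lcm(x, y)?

89643393214375

max exponent per prime: 5⁴ · 7³ · 11⁴ · 13⁴ = 89643393214375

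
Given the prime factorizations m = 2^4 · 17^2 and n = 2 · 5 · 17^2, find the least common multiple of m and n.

23120

max exponent per prime: 2^4 · 5 · 17^2 = 23120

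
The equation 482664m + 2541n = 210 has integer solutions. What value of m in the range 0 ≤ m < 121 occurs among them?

gcd(482664, 2541) = 21 (Euclid: 482664 = 189·2541 + 2415; 2541 = 1·2415 + 126; 2415 = 19·126 + 21; 126 = 6·21 + 0), and 21 | 210.
Extended Euclid: 482664·(20) + 2541·(-3799) = 21. Scale by 10: m₀ = 200.
General solution m = m₀ + 121t; reducing mod 121 gives m = 79 (and n = -15006).

79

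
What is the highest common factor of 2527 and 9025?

361

2527 = 7 · 19²
9025 = 5² · 19²
Common: 19² = 361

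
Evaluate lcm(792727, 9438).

575519802

gcd first: 792727 = 83·9438 + 9373; 9438 = 1·9373 + 65; 9373 = 144·65 + 13; 65 = 5·13 + 0 → gcd = 13
lcm = 792727·9438/gcd = 7481757426/13 = 575519802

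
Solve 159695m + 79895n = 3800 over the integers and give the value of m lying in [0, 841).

801

gcd(159695, 79895) = 95 (Euclid: 159695 = 1·79895 + 79800; 79895 = 1·79800 + 95; 79800 = 840·95 + 0), and 95 | 3800.
Extended Euclid: 159695·(-1) + 79895·(2) = 95. Scale by 40: m₀ = -40.
General solution m = m₀ + 841t; reducing mod 841 gives m = 801 (and n = -1601).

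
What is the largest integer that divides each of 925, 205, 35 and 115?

gcd(925, 205): 925 = 4·205 + 105; 205 = 1·105 + 100; 105 = 1·100 + 5; 100 = 20·5 + 0 → 5
gcd(5, 35): 35 = 7·5 + 0 → 5
gcd(5, 115): 115 = 23·5 + 0 → 5

5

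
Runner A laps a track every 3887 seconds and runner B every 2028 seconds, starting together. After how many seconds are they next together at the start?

gcd first: 3887 = 1·2028 + 1859; 2028 = 1·1859 + 169; 1859 = 11·169 + 0 → gcd = 169
lcm = 3887·2028/gcd = 7882836/169 = 46644

46644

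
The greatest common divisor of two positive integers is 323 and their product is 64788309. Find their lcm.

200583

Since gcd(m,n)·lcm(m,n) = mn, lcm = 64788309/323 = 200583.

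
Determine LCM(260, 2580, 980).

1643460

260 = 2² · 5 · 13; 2580 = 2² · 3 · 5 · 43; 980 = 2² · 5 · 7²
lcm takes max exponent of each prime: 2² · 3 · 5 · 7² · 13 · 43 = 1643460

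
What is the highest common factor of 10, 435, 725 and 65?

5

10 = 2 · 5; 435 = 3 · 5 · 29; 725 = 5² · 29; 65 = 5 · 13
gcd takes min exponent of each prime: 5 = 5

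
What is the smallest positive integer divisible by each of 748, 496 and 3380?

78375440

lcm(748, 496) = 748·496/gcd = 371008/4 = 92752
lcm(92752, 3380) = 92752·3380/gcd = 313501760/4 = 78375440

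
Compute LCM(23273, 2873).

23273 = 17 · 37²; 2873 = 13² · 17
max exponents: 13² · 17 · 37² = 3933137

3933137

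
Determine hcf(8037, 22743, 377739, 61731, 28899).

171

8037 = 3² · 19 · 47; 22743 = 3² · 7 · 19²; 377739 = 3² · 19 · 47²; 61731 = 3² · 19³; 28899 = 3² · 13² · 19
gcd takes min exponent of each prime: 3² · 19 = 171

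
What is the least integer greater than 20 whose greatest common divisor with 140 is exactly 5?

25

Multiples of 5 above 20: 5·5, 5·6, … . Need the cofactor coprime to 140/5 = 28.
Checking s = 5, 6, … the first with gcd(s, 28) = 1 is s = 5, giving 25.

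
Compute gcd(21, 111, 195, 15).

3

gcd(21, 111): 111 = 5·21 + 6; 21 = 3·6 + 3; 6 = 2·3 + 0 → 3
gcd(3, 195): 195 = 65·3 + 0 → 3
gcd(3, 15): 15 = 5·3 + 0 → 3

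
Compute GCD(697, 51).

17

Euclid: 697 = 13·51 + 34; 51 = 1·34 + 17; 34 = 2·17 + 0. Last nonzero remainder: 17.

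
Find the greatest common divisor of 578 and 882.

2

Euclid: 882 = 1·578 + 304; 578 = 1·304 + 274; 304 = 1·274 + 30; 274 = 9·30 + 4; 30 = 7·4 + 2; 4 = 2·2 + 0. Last nonzero remainder: 2.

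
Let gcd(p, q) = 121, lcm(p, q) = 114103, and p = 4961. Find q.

2783

p·q = gcd·lcm = 121·114103 = 13806463, so q = 13806463/4961 = 2783.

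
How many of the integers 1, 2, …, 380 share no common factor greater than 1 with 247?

332

247 = 13·19. Inclusion–exclusion on these primes:
380 − ⌊380/13⌋ − ⌊380/19⌋ + ⌊380/247⌋ = 332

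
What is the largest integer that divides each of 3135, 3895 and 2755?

95

3135 = 3 · 5 · 11 · 19; 3895 = 5 · 19 · 41; 2755 = 5 · 19 · 29
gcd takes min exponent of each prime: 5 · 19 = 95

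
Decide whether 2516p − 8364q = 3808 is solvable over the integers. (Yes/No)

gcd(2516, 8364): 8364 = 3·2516 + 816; 2516 = 3·816 + 68; 816 = 12·68 + 0 → 68
68 divides 3808, so a solution exists.

Yes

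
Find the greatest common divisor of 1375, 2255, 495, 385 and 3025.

55

gcd(1375, 2255): 2255 = 1·1375 + 880; 1375 = 1·880 + 495; 880 = 1·495 + 385; 495 = 1·385 + 110; 385 = 3·110 + 55; 110 = 2·55 + 0 → 55
gcd(55, 495): 495 = 9·55 + 0 → 55
gcd(55, 385): 385 = 7·55 + 0 → 55
gcd(55, 3025): 3025 = 55·55 + 0 → 55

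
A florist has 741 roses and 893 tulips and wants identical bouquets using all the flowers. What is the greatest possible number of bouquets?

19

Euclid: 893 = 1·741 + 152; 741 = 4·152 + 133; 152 = 1·133 + 19; 133 = 7·19 + 0. Last nonzero remainder: 19.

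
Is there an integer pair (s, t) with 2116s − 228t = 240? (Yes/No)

By Bézout, 2116s − 228t = 240 has integer solutions iff gcd(2116, 228) | 240.
Euclid: 2116 = 9·228 + 64; 228 = 3·64 + 36; 64 = 1·36 + 28; 36 = 1·28 + 8; 28 = 3·8 + 4; 8 = 2·4 + 0. gcd = 4; 240 mod 4 = 0. Yes.

Yes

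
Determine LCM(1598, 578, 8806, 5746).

1598 = 2 · 17 · 47; 578 = 2 · 17²; 8806 = 2 · 7 · 17 · 37; 5746 = 2 · 13² · 17
lcm takes max exponent of each prime: 2 · 7 · 13² · 17² · 37 · 47 = 1189082986

1189082986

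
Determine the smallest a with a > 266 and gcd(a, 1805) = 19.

304

1805 = 19·95. Any a with gcd(a, 1805) = 19 is a multiple of 19, say 19s, with s coprime to 95.
Need s > 266/19, so s ≥ 15. First s ≥ 15 with gcd(s, 95) = 1 is s = 16. Thus a = 19·16 = 304.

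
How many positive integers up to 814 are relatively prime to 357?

437

Prime factors of 357: 3, 7, 17. Count integers ≤ 814 divisible by none of them.
By inclusion–exclusion: 814 − ⌊814/3⌋ − ⌊814/7⌋ − ⌊814/17⌋ + ⌊814/21⌋ + ⌊814/51⌋ + ⌊814/119⌋ − ⌊814/357⌋ = 437.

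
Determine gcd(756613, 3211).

Euclid: 756613 = 235·3211 + 2028; 3211 = 1·2028 + 1183; 2028 = 1·1183 + 845; 1183 = 1·845 + 338; 845 = 2·338 + 169; 338 = 2·169 + 0. Last nonzero remainder: 169.

169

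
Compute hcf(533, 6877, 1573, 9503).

gcd(533, 6877): 6877 = 12·533 + 481; 533 = 1·481 + 52; 481 = 9·52 + 13; 52 = 4·13 + 0 → 13
gcd(13, 1573): 1573 = 121·13 + 0 → 13
gcd(13, 9503): 9503 = 731·13 + 0 → 13

13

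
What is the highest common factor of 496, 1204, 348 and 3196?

496 = 2⁴ · 31; 1204 = 2² · 7 · 43; 348 = 2² · 3 · 29; 3196 = 2² · 17 · 47
gcd takes min exponent of each prime: 2² = 4

4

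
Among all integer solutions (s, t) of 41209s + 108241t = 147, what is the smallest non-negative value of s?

1400

gcd(41209, 108241) = 49 (Euclid: 108241 = 2·41209 + 25823; 41209 = 1·25823 + 15386; 25823 = 1·15386 + 10437; 15386 = 1·10437 + 4949; 10437 = 2·4949 + 539; 4949 = 9·539 + 98; 539 = 5·98 + 49; 98 = 2·49 + 0), and 49 | 147.
Extended Euclid: 41209·(-1006) + 108241·(383) = 49. Scale by 3: s₀ = -3018.
General solution s = s₀ + 2209k; reducing mod 2209 gives s = 1400 (and t = -533).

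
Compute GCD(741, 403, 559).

gcd(741, 403): 741 = 1·403 + 338; 403 = 1·338 + 65; 338 = 5·65 + 13; 65 = 5·13 + 0 → 13
gcd(13, 559): 559 = 43·13 + 0 → 13

13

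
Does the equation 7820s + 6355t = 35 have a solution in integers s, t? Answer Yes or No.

By Bézout, 7820s + 6355t = 35 has integer solutions iff gcd(7820, 6355) | 35.
Euclid: 7820 = 1·6355 + 1465; 6355 = 4·1465 + 495; 1465 = 2·495 + 475; 495 = 1·475 + 20; 475 = 23·20 + 15; 20 = 1·15 + 5; 15 = 3·5 + 0. gcd = 5; 35 mod 5 = 0. Yes.

Yes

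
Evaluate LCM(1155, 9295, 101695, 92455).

606699047955

1155 = 3 · 5 · 7 · 11; 9295 = 5 · 11 · 13²; 101695 = 5 · 11 · 43²; 92455 = 5 · 11 · 41²
lcm takes max exponent of each prime: 3 · 5 · 7 · 11 · 13² · 41² · 43² = 606699047955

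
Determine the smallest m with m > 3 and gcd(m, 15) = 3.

6

gcd(m, 15) = 3 forces 3 | m; write m = 3s. Then gcd(3s, 3·5) = 3·gcd(s, 5), so need gcd(s, 5) = 1.
3s > 3 gives s ≥ 2. The least s ≥ 2 coprime to 5 is 2, so m = 3·2 = 6.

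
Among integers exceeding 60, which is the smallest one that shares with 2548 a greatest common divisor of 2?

62

2548 = 2·1274. Any m with gcd(m, 2548) = 2 is a multiple of 2, say 2s, with s coprime to 1274.
Need s > 60/2, so s ≥ 31. First s ≥ 31 with gcd(s, 1274) = 1 is s = 31. Thus m = 2·31 = 62.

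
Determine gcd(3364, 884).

3364 = 2² · 29²
884 = 2² · 13 · 17
Common: 2² = 4

4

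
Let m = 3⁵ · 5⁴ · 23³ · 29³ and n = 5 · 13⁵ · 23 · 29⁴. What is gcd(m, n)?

min exponent per shared prime: 5 · 23 · 29³ = 2804735

2804735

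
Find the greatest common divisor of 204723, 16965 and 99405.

204723 = 3² · 23² · 43; 16965 = 3² · 5 · 13 · 29; 99405 = 3² · 5 · 47²
gcd takes min exponent of each prime: 3² = 9

9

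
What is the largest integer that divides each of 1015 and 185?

Euclid: 1015 = 5·185 + 90; 185 = 2·90 + 5; 90 = 18·5 + 0. Last nonzero remainder: 5.

5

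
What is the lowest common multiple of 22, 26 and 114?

16302

22 = 2 · 11; 26 = 2 · 13; 114 = 2 · 3 · 19
lcm takes max exponent of each prime: 2 · 3 · 11 · 13 · 19 = 16302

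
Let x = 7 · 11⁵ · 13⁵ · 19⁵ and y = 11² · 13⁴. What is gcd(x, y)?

3455881

min exponent per shared prime: 11² · 13⁴ = 3455881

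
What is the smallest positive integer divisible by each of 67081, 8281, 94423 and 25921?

11556428042887

lcm(67081, 8281) = 67081·8281/gcd = 555497761/49 = 11336689
lcm(11336689, 94423) = 11336689·94423/gcd = 1070444185447/49 = 21845799703
lcm(21845799703, 25921) = 21845799703·25921/gcd = 566264974101463/49 = 11556428042887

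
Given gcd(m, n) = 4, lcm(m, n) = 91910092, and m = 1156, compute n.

Using mn = gcd(m,n)·lcm(m,n) = 4·91910092 = 367640368, we get n = 367640368/1156 = 318028.

318028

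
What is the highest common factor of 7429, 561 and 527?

7429 = 17 · 19 · 23; 561 = 3 · 11 · 17; 527 = 17 · 31
gcd takes min exponent of each prime: 17 = 17

17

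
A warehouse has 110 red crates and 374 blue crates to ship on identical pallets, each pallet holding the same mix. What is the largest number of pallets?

110 = 2 · 5 · 11
374 = 2 · 11 · 17
Common: 2 · 11 = 22

22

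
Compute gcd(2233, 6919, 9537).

11

2233 = 7 · 11 · 29; 6919 = 11 · 17 · 37; 9537 = 3 · 11 · 17²
gcd takes min exponent of each prime: 11 = 11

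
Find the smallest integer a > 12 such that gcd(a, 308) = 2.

18

gcd(a, 308) = 2 forces 2 | a; write a = 2s. Then gcd(2s, 2·154) = 2·gcd(s, 154), so need gcd(s, 154) = 1.
2s > 12 gives s ≥ 7. The least s ≥ 7 coprime to 154 is 9, so a = 2·9 = 18.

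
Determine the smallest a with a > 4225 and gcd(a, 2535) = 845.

5915

2535 = 845·3. Any a with gcd(a, 2535) = 845 is a multiple of 845, say 845s, with s coprime to 3.
Need s > 4225/845, so s ≥ 6. First s ≥ 6 with gcd(s, 3) = 1 is s = 7. Thus a = 845·7 = 5915.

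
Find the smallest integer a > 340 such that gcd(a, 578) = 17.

578 = 17·34. Any a with gcd(a, 578) = 17 is a multiple of 17, say 17s, with s coprime to 34.
Need s > 340/17, so s ≥ 21. First s ≥ 21 with gcd(s, 34) = 1 is s = 21. Thus a = 17·21 = 357.

357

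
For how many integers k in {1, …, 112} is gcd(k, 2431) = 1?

2431 = 11·13·17. Inclusion–exclusion on these primes:
112 − ⌊112/11⌋ − ⌊112/13⌋ − ⌊112/17⌋ + ⌊112/143⌋ + ⌊112/187⌋ + ⌊112/221⌋ − ⌊112/2431⌋ = 88

88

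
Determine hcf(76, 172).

4

76 = 2² · 19
172 = 2² · 43
Common: 2² = 4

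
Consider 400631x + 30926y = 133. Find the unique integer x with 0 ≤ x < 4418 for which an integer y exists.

Reduce mod 30926: 400631x ≡ 133 (mod 30926). With g = gcd(400631, 30926) = 7 dividing 133, divide through: 57233x ≡ 19 (mod 4418).
Since gcd(57233, 4418) = 1, x ≡ 19·(57233)⁻¹ ≡ 3209 (mod 4418). Smallest non-negative: 3209.

3209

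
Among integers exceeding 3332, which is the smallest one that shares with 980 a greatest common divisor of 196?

3528

980 = 196·5. Any k with gcd(k, 980) = 196 is a multiple of 196, say 196s, with s coprime to 5.
Need s > 3332/196, so s ≥ 18. First s ≥ 18 with gcd(s, 5) = 1 is s = 18. Thus k = 196·18 = 3528.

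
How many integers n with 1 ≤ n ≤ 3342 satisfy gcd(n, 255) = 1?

1677

Prime factors of 255: 3, 5, 17. Count integers ≤ 3342 divisible by none of them.
By inclusion–exclusion: 3342 − ⌊3342/3⌋ − ⌊3342/5⌋ − ⌊3342/17⌋ + ⌊3342/15⌋ + ⌊3342/51⌋ + ⌊3342/85⌋ − ⌊3342/255⌋ = 1677.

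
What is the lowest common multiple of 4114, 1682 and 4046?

411725006

lcm(4114, 1682) = 4114·1682/gcd = 6919748/2 = 3459874
lcm(3459874, 4046) = 3459874·4046/gcd = 13998650204/34 = 411725006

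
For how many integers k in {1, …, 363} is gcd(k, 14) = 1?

Prime factors of 14: 2, 7. Count integers ≤ 363 divisible by none of them.
By inclusion–exclusion: 363 − ⌊363/2⌋ − ⌊363/7⌋ + ⌊363/14⌋ = 156.

156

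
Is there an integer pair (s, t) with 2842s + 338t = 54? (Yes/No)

By Bézout, 2842s + 338t = 54 has integer solutions iff gcd(2842, 338) | 54.
Euclid: 2842 = 8·338 + 138; 338 = 2·138 + 62; 138 = 2·62 + 14; 62 = 4·14 + 6; 14 = 2·6 + 2; 6 = 3·2 + 0. gcd = 2; 54 mod 2 = 0. Yes.

Yes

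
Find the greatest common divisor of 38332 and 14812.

28

38332 = 2² · 7 · 37²
14812 = 2² · 7 · 23²
Common: 2² · 7 = 28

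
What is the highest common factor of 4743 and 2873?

17

4743 = 3² · 17 · 31
2873 = 13² · 17
Common: 17 = 17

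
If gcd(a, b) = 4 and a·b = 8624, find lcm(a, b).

For any two positive integers, gcd × lcm equals their product. Hence lcm = 8624 / 4 = 2156.

2156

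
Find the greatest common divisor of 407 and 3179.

11

407 = 11 · 37
3179 = 11 · 17²
Common: 11 = 11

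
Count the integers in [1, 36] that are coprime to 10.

Prime factors of 10: 2, 5. Count integers ≤ 36 divisible by none of them.
By inclusion–exclusion: 36 − ⌊36/2⌋ − ⌊36/5⌋ + ⌊36/10⌋ = 14.

14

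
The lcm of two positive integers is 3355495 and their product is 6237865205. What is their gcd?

1859

From gcd × lcm = uv: gcd = 6237865205 / 3355495 = 1859.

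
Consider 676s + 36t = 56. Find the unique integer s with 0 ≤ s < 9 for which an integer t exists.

2

Reduce mod 36: 676s ≡ 56 (mod 36). With g = gcd(676, 36) = 4 dividing 56, divide through: 169s ≡ 14 (mod 9).
Since gcd(169, 9) = 1, s ≡ 14·(169)⁻¹ ≡ 2 (mod 9). Smallest non-negative: 2.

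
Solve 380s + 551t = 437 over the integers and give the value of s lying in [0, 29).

20

Reduce mod 551: 380s ≡ 437 (mod 551). With g = gcd(380, 551) = 19 dividing 437, divide through: 20s ≡ 23 (mod 29).
Since gcd(20, 29) = 1, s ≡ 23·(20)⁻¹ ≡ 20 (mod 29). Smallest non-negative: 20.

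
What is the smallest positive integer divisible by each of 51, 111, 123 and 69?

1779441

51 = 3 · 17; 111 = 3 · 37; 123 = 3 · 41; 69 = 3 · 23
lcm takes max exponent of each prime: 3 · 17 · 23 · 37 · 41 = 1779441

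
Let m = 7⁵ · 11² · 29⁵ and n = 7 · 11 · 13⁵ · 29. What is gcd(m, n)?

2233

min exponent per shared prime: 7 · 11 · 29 = 2233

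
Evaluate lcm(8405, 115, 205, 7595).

293645485

8405 = 5 · 41²; 115 = 5 · 23; 205 = 5 · 41; 7595 = 5 · 7² · 31
lcm takes max exponent of each prime: 5 · 7² · 23 · 31 · 41² = 293645485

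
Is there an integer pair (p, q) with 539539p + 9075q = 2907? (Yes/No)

gcd(539539, 9075): 539539 = 59·9075 + 4114; 9075 = 2·4114 + 847; 4114 = 4·847 + 726; 847 = 1·726 + 121; 726 = 6·121 + 0 → 121
121 does not divide 2907, so a solution does not exist.

No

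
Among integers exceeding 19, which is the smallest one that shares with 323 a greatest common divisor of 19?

38

Multiples of 19 above 19: 19·2, 19·3, … . Need the cofactor coprime to 323/19 = 17.
Checking s = 2, 3, … the first with gcd(s, 17) = 1 is s = 2, giving 38.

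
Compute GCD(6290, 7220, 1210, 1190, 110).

10

6290 = 2 · 5 · 17 · 37; 7220 = 2² · 5 · 19²; 1210 = 2 · 5 · 11²; 1190 = 2 · 5 · 7 · 17; 110 = 2 · 5 · 11
gcd takes min exponent of each prime: 2 · 5 = 10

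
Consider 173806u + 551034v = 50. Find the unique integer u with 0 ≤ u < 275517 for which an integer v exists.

53120

Reduce mod 551034: 173806u ≡ 50 (mod 551034). With g = gcd(173806, 551034) = 2 dividing 50, divide through: 86903u ≡ 25 (mod 275517).
Since gcd(86903, 275517) = 1, u ≡ 25·(86903)⁻¹ ≡ 53120 (mod 275517). Smallest non-negative: 53120.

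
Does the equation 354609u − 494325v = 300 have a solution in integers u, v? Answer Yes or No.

No

By Bézout, 354609u − 494325v = 300 has integer solutions iff gcd(354609, 494325) | 300.
Euclid: 494325 = 1·354609 + 139716; 354609 = 2·139716 + 75177; 139716 = 1·75177 + 64539; 75177 = 1·64539 + 10638; 64539 = 6·10638 + 711; 10638 = 14·711 + 684; 711 = 1·684 + 27; 684 = 25·27 + 9; 27 = 3·9 + 0. gcd = 9; 300 mod 9 = 3. No.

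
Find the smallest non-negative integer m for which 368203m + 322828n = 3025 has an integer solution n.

Euclid: 368203 = 1·322828 + 45375; 322828 = 7·45375 + 5203; 45375 = 8·5203 + 3751; 5203 = 1·3751 + 1452; 3751 = 2·1452 + 847; 1452 = 1·847 + 605; 847 = 1·605 + 242; 605 = 2·242 + 121; 242 = 2·121 + 0 → gcd = 121; 3025 = 121·25.
Back-substitution yields 368203·(-1117) + 322828·(1274) = 121, so one solution is m = -1117·25 = -27925, n = 1274·25 = 31850.
Solutions in m differ by 322828/121 = 2668; the one in [0, 2668) is -27925 mod 2668 = 1423.

1423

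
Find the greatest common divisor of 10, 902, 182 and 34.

2

10 = 2 · 5; 902 = 2 · 11 · 41; 182 = 2 · 7 · 13; 34 = 2 · 17
gcd takes min exponent of each prime: 2 = 2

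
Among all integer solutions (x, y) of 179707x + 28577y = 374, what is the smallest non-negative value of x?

565

Reduce mod 28577: 179707x ≡ 374 (mod 28577). With g = gcd(179707, 28577) = 17 dividing 374, divide through: 10571x ≡ 22 (mod 1681).
Since gcd(10571, 1681) = 1, x ≡ 22·(10571)⁻¹ ≡ 565 (mod 1681). Smallest non-negative: 565.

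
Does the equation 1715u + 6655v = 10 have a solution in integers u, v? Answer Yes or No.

By Bézout, 1715u + 6655v = 10 has integer solutions iff gcd(1715, 6655) | 10.
Euclid: 6655 = 3·1715 + 1510; 1715 = 1·1510 + 205; 1510 = 7·205 + 75; 205 = 2·75 + 55; 75 = 1·55 + 20; 55 = 2·20 + 15; 20 = 1·15 + 5; 15 = 3·5 + 0. gcd = 5; 10 mod 5 = 0. Yes.

Yes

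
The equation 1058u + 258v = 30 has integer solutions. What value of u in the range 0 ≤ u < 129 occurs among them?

Reduce mod 258: 1058u ≡ 30 (mod 258). With g = gcd(1058, 258) = 2 dividing 30, divide through: 529u ≡ 15 (mod 129).
Since gcd(529, 129) = 1, u ≡ 15·(529)⁻¹ ≡ 21 (mod 129). Smallest non-negative: 21.

21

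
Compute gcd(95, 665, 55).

gcd(95, 665): 665 = 7·95 + 0 → 95
gcd(95, 55): 95 = 1·55 + 40; 55 = 1·40 + 15; 40 = 2·15 + 10; 15 = 1·10 + 5; 10 = 2·5 + 0 → 5

5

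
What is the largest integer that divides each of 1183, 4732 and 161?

7

gcd(1183, 4732): 4732 = 4·1183 + 0 → 1183
gcd(1183, 161): 1183 = 7·161 + 56; 161 = 2·56 + 49; 56 = 1·49 + 7; 49 = 7·7 + 0 → 7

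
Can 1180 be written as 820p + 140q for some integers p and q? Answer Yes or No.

gcd(820, 140): 820 = 5·140 + 120; 140 = 1·120 + 20; 120 = 6·20 + 0 → 20
20 divides 1180, so a solution exists.

Yes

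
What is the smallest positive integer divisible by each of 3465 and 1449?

79695

3465 = 3² · 5 · 7 · 11; 1449 = 3² · 7 · 23
max exponents: 3² · 5 · 7 · 11 · 23 = 79695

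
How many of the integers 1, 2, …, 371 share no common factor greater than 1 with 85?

Prime factors of 85: 5, 17. Count integers ≤ 371 divisible by none of them.
By inclusion–exclusion: 371 − ⌊371/5⌋ − ⌊371/17⌋ + ⌊371/85⌋ = 280.

280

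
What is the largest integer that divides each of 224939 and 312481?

224939 = 11³ · 13²
312481 = 13² · 43²
Common: 13² = 169

169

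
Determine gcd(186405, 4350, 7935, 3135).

gcd(186405, 4350): 186405 = 42·4350 + 3705; 4350 = 1·3705 + 645; 3705 = 5·645 + 480; 645 = 1·480 + 165; 480 = 2·165 + 150; 165 = 1·150 + 15; 150 = 10·15 + 0 → 15
gcd(15, 7935): 7935 = 529·15 + 0 → 15
gcd(15, 3135): 3135 = 209·15 + 0 → 15

15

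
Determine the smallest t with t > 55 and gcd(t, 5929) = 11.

Multiples of 11 above 55: 11·6, 11·7, … . Need the cofactor coprime to 5929/11 = 539.
Checking s = 6, 7, … the first with gcd(s, 539) = 1 is s = 6, giving 66.

66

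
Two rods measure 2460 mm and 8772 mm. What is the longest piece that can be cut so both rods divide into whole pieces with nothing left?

Euclid: 8772 = 3·2460 + 1392; 2460 = 1·1392 + 1068; 1392 = 1·1068 + 324; 1068 = 3·324 + 96; 324 = 3·96 + 36; 96 = 2·36 + 24; 36 = 1·24 + 12; 24 = 2·12 + 0. Last nonzero remainder: 12.

12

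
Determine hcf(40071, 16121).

1

Euclid: 40071 = 2·16121 + 7829; 16121 = 2·7829 + 463; 7829 = 16·463 + 421; 463 = 1·421 + 42; 421 = 10·42 + 1; 42 = 42·1 + 0. Last nonzero remainder: 1.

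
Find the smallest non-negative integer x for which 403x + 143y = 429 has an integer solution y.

0

Reduce mod 143: 403x ≡ 429 (mod 143). With g = gcd(403, 143) = 13 dividing 429, divide through: 31x ≡ 33 (mod 11).
Since gcd(31, 11) = 1, x ≡ 33·(31)⁻¹ ≡ 0 (mod 11). Smallest non-negative: 0.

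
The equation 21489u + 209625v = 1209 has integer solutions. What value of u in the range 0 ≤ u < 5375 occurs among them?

1356

Reduce mod 209625: 21489u ≡ 1209 (mod 209625). With g = gcd(21489, 209625) = 39 dividing 1209, divide through: 551u ≡ 31 (mod 5375).
Since gcd(551, 5375) = 1, u ≡ 31·(551)⁻¹ ≡ 1356 (mod 5375). Smallest non-negative: 1356.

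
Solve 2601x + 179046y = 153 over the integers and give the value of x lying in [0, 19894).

4681

gcd(2601, 179046) = 9 (Euclid: 179046 = 68·2601 + 2178; 2601 = 1·2178 + 423; 2178 = 5·423 + 63; 423 = 6·63 + 45; 63 = 1·45 + 18; 45 = 2·18 + 9; 18 = 2·9 + 0), and 9 | 153.
Extended Euclid: 2601·(8467) + 179046·(-123) = 9. Scale by 17: x₀ = 143939.
General solution x = x₀ + 19894t; reducing mod 19894 gives x = 4681 (and y = -68).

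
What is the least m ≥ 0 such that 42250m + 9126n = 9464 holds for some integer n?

8

Reduce mod 9126: 42250m ≡ 9464 (mod 9126). With g = gcd(42250, 9126) = 338 dividing 9464, divide through: 125m ≡ 28 (mod 27).
Since gcd(125, 27) = 1, m ≡ 28·(125)⁻¹ ≡ 8 (mod 27). Smallest non-negative: 8.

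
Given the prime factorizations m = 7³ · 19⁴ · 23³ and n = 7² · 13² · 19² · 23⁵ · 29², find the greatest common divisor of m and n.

215222063

min exponent per shared prime: 7² · 19² · 23³ = 215222063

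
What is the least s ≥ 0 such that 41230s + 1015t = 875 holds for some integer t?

Euclid: 41230 = 40·1015 + 630; 1015 = 1·630 + 385; 630 = 1·385 + 245; 385 = 1·245 + 140; 245 = 1·140 + 105; 140 = 1·105 + 35; 105 = 3·35 + 0 → gcd = 35; 875 = 35·25.
Back-substitution yields 41230·(-8) + 1015·(325) = 35, so one solution is s = -8·25 = -200, t = 325·25 = 8125.
Solutions in s differ by 1015/35 = 29; the one in [0, 29) is -200 mod 29 = 3.

3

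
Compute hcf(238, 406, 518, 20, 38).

2

gcd(238, 406): 406 = 1·238 + 168; 238 = 1·168 + 70; 168 = 2·70 + 28; 70 = 2·28 + 14; 28 = 2·14 + 0 → 14
gcd(14, 518): 518 = 37·14 + 0 → 14
gcd(14, 20): 20 = 1·14 + 6; 14 = 2·6 + 2; 6 = 3·2 + 0 → 2
gcd(2, 38): 38 = 19·2 + 0 → 2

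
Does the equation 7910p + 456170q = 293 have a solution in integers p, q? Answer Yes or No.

gcd(7910, 456170): 456170 = 57·7910 + 5300; 7910 = 1·5300 + 2610; 5300 = 2·2610 + 80; 2610 = 32·80 + 50; 80 = 1·50 + 30; 50 = 1·30 + 20; 30 = 1·20 + 10; 20 = 2·10 + 0 → 10
10 does not divide 293, so a solution does not exist.

No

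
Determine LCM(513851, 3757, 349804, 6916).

75922424569628

513851 = 13 · 29² · 47; 3757 = 13 · 17²; 349804 = 2² · 7 · 13 · 31²; 6916 = 2² · 7 · 13 · 19
lcm takes max exponent of each prime: 2² · 7 · 13 · 17² · 19 · 29² · 31² · 47 = 75922424569628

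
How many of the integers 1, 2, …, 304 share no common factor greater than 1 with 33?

Prime factors of 33: 3, 11. Count integers ≤ 304 divisible by none of them.
By inclusion–exclusion: 304 − ⌊304/3⌋ − ⌊304/11⌋ + ⌊304/33⌋ = 185.

185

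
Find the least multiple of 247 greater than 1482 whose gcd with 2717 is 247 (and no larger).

1729

gcd(t, 2717) = 247 forces 247 | t; write t = 247s. Then gcd(247s, 247·11) = 247·gcd(s, 11), so need gcd(s, 11) = 1.
247s > 1482 gives s ≥ 7. The least s ≥ 7 coprime to 11 is 7, so t = 247·7 = 1729.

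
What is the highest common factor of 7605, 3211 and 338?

gcd(7605, 3211): 7605 = 2·3211 + 1183; 3211 = 2·1183 + 845; 1183 = 1·845 + 338; 845 = 2·338 + 169; 338 = 2·169 + 0 → 169
gcd(169, 338): 338 = 2·169 + 0 → 169

169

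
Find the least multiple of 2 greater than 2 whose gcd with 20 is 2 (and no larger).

gcd(x, 20) = 2 forces 2 | x; write x = 2s. Then gcd(2s, 2·10) = 2·gcd(s, 10), so need gcd(s, 10) = 1.
2s > 2 gives s ≥ 2. The least s ≥ 2 coprime to 10 is 3, so x = 2·3 = 6.

6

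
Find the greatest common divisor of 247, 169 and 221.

13

247 = 13 · 19; 169 = 13²; 221 = 13 · 17
gcd takes min exponent of each prime: 13 = 13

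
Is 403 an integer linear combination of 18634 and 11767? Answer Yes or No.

By Bézout, 18634u − 11767v = 403 has integer solutions iff gcd(18634, 11767) | 403.
Euclid: 18634 = 1·11767 + 6867; 11767 = 1·6867 + 4900; 6867 = 1·4900 + 1967; 4900 = 2·1967 + 966; 1967 = 2·966 + 35; 966 = 27·35 + 21; 35 = 1·21 + 14; 21 = 1·14 + 7; 14 = 2·7 + 0. gcd = 7; 403 mod 7 = 4. No.

No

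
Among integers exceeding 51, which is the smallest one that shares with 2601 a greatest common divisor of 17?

gcd(m, 2601) = 17 forces 17 | m; write m = 17s. Then gcd(17s, 17·153) = 17·gcd(s, 153), so need gcd(s, 153) = 1.
17s > 51 gives s ≥ 4. The least s ≥ 4 coprime to 153 is 4, so m = 17·4 = 68.

68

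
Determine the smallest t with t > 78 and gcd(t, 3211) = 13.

91

3211 = 13·247. Any t with gcd(t, 3211) = 13 is a multiple of 13, say 13s, with s coprime to 247.
Need s > 78/13, so s ≥ 7. First s ≥ 7 with gcd(s, 247) = 1 is s = 7. Thus t = 13·7 = 91.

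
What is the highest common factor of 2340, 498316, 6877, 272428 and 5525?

13

gcd(2340, 498316): 498316 = 212·2340 + 2236; 2340 = 1·2236 + 104; 2236 = 21·104 + 52; 104 = 2·52 + 0 → 52
gcd(52, 6877): 6877 = 132·52 + 13; 52 = 4·13 + 0 → 13
gcd(13, 272428): 272428 = 20956·13 + 0 → 13
gcd(13, 5525): 5525 = 425·13 + 0 → 13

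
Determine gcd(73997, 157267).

73997 = 7 · 11 · 31²
157267 = 11 · 17 · 29²
Common: 11 = 11

11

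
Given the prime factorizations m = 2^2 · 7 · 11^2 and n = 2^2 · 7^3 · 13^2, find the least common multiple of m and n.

28056028

max exponent per prime: 2^2 · 7^3 · 11^2 · 13^2 = 28056028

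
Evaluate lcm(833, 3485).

gcd first: 3485 = 4·833 + 153; 833 = 5·153 + 68; 153 = 2·68 + 17; 68 = 4·17 + 0 → gcd = 17
lcm = 833·3485/gcd = 2903005/17 = 170765

170765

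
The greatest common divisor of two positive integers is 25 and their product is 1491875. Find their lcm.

59675

Since gcd(u,v)·lcm(u,v) = uv, lcm = 1491875/25 = 59675.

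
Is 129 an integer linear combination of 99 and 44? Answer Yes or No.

No

By Bézout, 99u + 44v = 129 has integer solutions iff gcd(99, 44) | 129.
Euclid: 99 = 2·44 + 11; 44 = 4·11 + 0. gcd = 11; 129 mod 11 = 8. No.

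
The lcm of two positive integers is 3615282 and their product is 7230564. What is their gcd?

2

From gcd × lcm = mn: gcd = 7230564 / 3615282 = 2.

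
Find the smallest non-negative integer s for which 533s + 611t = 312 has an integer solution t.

gcd(533, 611) = 13 (Euclid: 611 = 1·533 + 78; 533 = 6·78 + 65; 78 = 1·65 + 13; 65 = 5·13 + 0), and 13 | 312.
Extended Euclid: 533·(-8) + 611·(7) = 13. Scale by 24: s₀ = -192.
General solution s = s₀ + 47k; reducing mod 47 gives s = 43 (and t = -37).

43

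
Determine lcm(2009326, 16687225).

92881094350

2009326 = 2 · 11² · 19² · 23; 16687225 = 5² · 19² · 43²
max exponents: 2 · 5² · 11² · 19² · 23 · 43² = 92881094350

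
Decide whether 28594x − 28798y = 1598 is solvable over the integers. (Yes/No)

gcd(28594, 28798): 28798 = 1·28594 + 204; 28594 = 140·204 + 34; 204 = 6·34 + 0 → 34
34 divides 1598, so a solution exists.

Yes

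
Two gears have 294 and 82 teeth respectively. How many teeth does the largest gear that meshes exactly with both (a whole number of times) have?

2

294 = 2 · 3 · 7²
82 = 2 · 41
Common: 2 = 2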